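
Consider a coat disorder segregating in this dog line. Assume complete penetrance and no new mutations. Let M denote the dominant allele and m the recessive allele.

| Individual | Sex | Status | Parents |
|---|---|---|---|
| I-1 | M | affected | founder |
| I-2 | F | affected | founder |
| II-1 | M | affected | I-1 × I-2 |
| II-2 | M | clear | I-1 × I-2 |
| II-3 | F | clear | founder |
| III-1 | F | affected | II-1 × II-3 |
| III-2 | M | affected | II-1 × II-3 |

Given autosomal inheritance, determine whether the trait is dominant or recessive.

dominant

I-1 and I-2 are both affected yet have a clear child II-2. Under a recessive model two affected parents are homozygous and every child would be affected, so the trait cannot be recessive.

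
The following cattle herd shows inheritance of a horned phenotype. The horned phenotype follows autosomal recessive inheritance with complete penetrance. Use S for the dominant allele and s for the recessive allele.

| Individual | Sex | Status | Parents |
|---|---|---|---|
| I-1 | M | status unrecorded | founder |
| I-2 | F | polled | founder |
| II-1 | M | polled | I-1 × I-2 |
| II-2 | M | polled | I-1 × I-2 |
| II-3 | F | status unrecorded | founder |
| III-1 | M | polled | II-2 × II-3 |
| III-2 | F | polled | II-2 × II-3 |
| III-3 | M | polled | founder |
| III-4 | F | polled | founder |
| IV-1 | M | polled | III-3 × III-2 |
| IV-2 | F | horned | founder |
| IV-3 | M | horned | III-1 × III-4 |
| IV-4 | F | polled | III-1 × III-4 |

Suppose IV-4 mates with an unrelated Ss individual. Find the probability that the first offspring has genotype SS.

III-1 is polled so carries S and passed s to IV-3 (ss), so III-1 is Ss.
III-4 is polled so carries S and passed s to IV-3 (ss), so III-4 is Ss.
IV-4 is a polled offspring of III-1 (Ss) × III-4 (Ss), whose cross gives 1/4 SS : 1/2 Ss : 1/4 ss; conditioning on being polled, IV-4 is SS with probability 1/3, Ss with probability 2/3.
Summing over parental genotype combinations, P(offspring has genotype SS) = 1/3·1/2 + 2/3·1/4 = 1/3.

1/3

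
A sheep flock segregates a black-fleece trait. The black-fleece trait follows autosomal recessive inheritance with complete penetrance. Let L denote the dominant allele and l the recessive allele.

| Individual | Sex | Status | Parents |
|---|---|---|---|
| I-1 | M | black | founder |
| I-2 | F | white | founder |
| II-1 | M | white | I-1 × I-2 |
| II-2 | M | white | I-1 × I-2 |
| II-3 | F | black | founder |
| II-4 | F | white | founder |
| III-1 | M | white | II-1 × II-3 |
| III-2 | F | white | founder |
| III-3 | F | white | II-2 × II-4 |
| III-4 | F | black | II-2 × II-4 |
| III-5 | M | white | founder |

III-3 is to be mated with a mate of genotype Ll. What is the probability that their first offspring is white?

II-2 is white so carries L and received l from I-1 (ll), so II-2 is Ll.
II-4 is white so carries L and passed l to III-4 (ll), so II-4 is Ll.
III-3 is a white offspring of II-2 (Ll) × II-4 (Ll), whose cross gives 1/4 LL : 1/2 Ll : 1/4 ll; conditioning on being white, III-3 is LL with probability 1/3, Ll with probability 2/3.
Summing over parental genotype combinations, P(offspring is white) = 1/3·1 + 2/3·3/4 = 5/6.

5/6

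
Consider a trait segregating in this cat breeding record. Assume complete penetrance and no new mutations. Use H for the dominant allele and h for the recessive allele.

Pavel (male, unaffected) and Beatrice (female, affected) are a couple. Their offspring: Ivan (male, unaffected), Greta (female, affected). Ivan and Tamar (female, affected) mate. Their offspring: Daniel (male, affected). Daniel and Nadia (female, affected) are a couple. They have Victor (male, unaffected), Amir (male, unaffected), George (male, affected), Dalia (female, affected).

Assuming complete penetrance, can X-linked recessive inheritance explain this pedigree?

Under X-linked recessive, Ivan (unaffected, male) cannot arise from Pavel (unaffected) × Beatrice (affected).

No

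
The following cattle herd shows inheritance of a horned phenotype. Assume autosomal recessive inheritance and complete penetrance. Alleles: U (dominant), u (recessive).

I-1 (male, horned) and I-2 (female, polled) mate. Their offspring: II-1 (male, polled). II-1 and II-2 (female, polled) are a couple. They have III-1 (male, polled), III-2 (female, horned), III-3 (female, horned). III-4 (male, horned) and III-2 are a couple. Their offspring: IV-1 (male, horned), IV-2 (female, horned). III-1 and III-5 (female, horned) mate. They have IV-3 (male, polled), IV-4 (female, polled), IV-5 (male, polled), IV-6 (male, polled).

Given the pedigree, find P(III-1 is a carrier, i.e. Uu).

1/9

II-1 is polled so carries U and received u from I-1 (uu), so II-1 is Uu.
II-2 is polled so carries U and passed u to III-2 (uu), so II-2 is Uu.
Their cross gives offspring ratios 1/4 UU : 1/2 Uu : 1/4 uu. Conditioning on III-1 being polled, P(Uu) = 1/2 / 3/4 = 2/3 before taking III-1's own offspring into account.
III-5 is horned, so III-5 is uu.
Now use III-1's offspring. Probability of each recorded status — polled son IV-3: 1/2 if III-1 is Uu, 1 if UU; polled daughter IV-4: 1/2 if III-1 is Uu, 1 if UU; polled son IV-5: 1/2 if III-1 is Uu, 1 if UU; polled son IV-6: 1/2 if III-1 is Uu, 1 if UU.
Bayes: P(Uu) = 2/3·1/16 / (2/3·1/16 + 1/3·1) = 1/9.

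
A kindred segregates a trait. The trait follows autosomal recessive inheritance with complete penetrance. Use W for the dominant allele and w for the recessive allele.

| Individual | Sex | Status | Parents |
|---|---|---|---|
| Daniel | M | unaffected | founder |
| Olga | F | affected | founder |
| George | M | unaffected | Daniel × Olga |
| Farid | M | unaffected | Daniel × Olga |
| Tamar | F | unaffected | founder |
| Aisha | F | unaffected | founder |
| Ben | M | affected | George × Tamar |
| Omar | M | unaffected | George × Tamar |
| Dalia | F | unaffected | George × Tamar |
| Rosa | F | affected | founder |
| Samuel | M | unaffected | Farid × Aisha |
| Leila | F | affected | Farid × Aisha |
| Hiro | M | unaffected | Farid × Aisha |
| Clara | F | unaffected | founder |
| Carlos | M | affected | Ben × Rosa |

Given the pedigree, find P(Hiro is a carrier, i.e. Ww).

Farid is unaffected so carries W and received w from Olga (ww), so Farid is Ww.
Aisha is unaffected so carries W and passed w to Leila (ww), so Aisha is Ww.
Their cross gives offspring ratios 1/4 WW : 1/2 Ww : 1/4 ww. Conditioning on Hiro being unaffected, P(Ww) = 1/2 / 3/4 = 2/3.

2/3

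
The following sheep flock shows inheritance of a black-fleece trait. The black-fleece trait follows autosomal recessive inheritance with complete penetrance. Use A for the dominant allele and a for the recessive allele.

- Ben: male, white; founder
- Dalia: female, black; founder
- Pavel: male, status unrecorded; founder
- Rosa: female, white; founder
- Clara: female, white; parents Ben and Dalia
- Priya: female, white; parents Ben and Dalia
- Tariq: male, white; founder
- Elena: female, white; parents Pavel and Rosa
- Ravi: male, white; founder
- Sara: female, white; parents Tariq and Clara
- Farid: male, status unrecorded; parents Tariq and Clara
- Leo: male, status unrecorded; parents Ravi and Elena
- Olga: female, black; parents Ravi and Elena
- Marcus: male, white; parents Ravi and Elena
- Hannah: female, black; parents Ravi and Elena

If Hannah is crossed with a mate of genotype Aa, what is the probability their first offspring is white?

Hannah is black, so Hannah is aa.
The cross gives 1/2 Aa : 1/2 aa, so P(offspring is white) = 1/2.

1/2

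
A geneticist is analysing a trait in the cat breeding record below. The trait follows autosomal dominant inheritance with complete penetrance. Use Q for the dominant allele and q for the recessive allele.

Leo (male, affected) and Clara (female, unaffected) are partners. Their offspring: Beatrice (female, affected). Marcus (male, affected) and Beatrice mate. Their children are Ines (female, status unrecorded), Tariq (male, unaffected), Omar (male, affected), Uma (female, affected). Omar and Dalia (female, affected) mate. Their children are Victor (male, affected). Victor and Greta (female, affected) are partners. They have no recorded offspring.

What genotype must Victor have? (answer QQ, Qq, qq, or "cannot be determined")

Victor's phenotype allows QQ or Qq, and no parent or child forces a single allele at both positions; consistent genotype assignments exist with Victor as QQ or Qq.

cannot be determined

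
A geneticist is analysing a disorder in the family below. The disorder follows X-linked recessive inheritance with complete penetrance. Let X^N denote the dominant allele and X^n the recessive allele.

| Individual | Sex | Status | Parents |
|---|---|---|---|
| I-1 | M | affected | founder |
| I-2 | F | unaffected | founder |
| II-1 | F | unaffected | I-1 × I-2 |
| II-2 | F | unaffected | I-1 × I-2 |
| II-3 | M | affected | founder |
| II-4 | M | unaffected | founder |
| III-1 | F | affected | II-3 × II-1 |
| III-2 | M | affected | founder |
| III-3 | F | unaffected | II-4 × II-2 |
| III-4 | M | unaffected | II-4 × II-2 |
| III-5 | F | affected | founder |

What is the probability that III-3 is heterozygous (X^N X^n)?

1/2

II-4 is unaffected, so II-4 is X^N Y.
II-2 is unaffected so carries N and received n from I-1 (X^n Y), so II-2 is X^N X^n.
Their cross gives offspring ratios 1/2 X^N X^N : 1/2 X^N X^n. Conditioning on III-3 being unaffected, P(X^N X^n) = 1/2 / 1 = 1/2.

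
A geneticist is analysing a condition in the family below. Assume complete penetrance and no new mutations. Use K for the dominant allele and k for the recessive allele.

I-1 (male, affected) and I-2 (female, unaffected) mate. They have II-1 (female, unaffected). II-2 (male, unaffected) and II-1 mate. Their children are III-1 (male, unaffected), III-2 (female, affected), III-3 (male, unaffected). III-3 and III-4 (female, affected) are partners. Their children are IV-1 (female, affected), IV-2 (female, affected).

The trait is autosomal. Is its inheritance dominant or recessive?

II-2 and II-1 are both unaffected yet have an affected child III-2. Under dominance, an affected child requires at least one affected parent, so the trait cannot be dominant.

recessive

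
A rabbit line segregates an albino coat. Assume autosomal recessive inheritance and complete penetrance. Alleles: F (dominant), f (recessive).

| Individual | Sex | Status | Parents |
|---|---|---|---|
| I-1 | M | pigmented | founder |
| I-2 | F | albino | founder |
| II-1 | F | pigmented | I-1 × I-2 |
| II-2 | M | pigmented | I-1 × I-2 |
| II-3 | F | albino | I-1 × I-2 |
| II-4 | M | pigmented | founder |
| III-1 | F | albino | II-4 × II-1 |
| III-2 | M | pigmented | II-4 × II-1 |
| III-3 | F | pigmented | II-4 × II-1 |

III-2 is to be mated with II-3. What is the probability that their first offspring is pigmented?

II-4 is pigmented so carries F and passed f to III-1 (ff), so II-4 is Ff.
II-1 is pigmented so carries F and received f from I-2 (ff), so II-1 is Ff.
III-2 is a pigmented offspring of II-4 (Ff) × II-1 (Ff), whose cross gives 1/4 FF : 1/2 Ff : 1/4 ff; conditioning on being pigmented, III-2 is FF with probability 1/3, Ff with probability 2/3.
II-3 is albino, so II-3 is ff.
Summing over parental genotype combinations, P(offspring is pigmented) = 1/3·1 + 2/3·1/2 = 2/3.

2/3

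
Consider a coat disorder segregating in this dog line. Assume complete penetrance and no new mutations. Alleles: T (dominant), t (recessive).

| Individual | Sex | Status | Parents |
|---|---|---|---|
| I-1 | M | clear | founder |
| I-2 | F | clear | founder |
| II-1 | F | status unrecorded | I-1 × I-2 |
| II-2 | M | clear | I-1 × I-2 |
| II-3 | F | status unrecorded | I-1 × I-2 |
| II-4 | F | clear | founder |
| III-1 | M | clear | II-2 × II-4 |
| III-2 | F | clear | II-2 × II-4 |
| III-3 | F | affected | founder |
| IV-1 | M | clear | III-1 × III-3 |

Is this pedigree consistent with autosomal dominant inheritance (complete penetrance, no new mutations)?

Yes

A consistent assignment under autosomal dominant exists: I-1 tt, I-2 tt, II-1 tt, II-2 tt, II-3 tt, II-4 tt, III-1 tt, III-2 tt, III-3 Tt, IV-1 tt.
In this assignment every recorded phenotype matches its genotype and every non-founder's genotype is obtainable from its parents' genotypes, so the pedigree is consistent.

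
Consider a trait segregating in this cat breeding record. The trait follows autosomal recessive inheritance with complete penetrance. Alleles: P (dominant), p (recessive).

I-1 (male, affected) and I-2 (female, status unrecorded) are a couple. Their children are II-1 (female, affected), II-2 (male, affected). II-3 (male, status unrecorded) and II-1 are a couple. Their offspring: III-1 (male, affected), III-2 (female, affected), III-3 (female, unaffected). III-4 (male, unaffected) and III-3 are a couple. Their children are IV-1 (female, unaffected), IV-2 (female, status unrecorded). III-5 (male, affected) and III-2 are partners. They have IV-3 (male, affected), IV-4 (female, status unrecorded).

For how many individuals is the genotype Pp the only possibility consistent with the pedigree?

Obligate heterozygotes: II-3 passed P to III-3 (Pp, whose p came from II-1) and passed p to III-1 (pp), so II-3 is Pp; III-3 is unaffected so carries P and received p from II-1 (pp), so III-3 is Pp.
Every other individual is either homozygous by phenotype or has at least one consistent homozygous assignment, so the count is 2.

2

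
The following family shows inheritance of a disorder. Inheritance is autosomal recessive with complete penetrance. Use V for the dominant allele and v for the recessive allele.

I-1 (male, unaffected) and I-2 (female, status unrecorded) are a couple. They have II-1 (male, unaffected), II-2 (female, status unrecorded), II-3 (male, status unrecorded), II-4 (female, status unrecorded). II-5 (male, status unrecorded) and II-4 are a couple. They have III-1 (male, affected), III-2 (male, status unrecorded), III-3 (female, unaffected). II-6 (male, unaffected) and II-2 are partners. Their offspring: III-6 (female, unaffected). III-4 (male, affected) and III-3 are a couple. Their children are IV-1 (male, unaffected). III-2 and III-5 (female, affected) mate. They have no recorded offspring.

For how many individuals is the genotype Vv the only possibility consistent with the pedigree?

Obligate heterozygotes: IV-1 is unaffected so carries V and received v from III-4 (vv), so IV-1 is Vv.
Every other individual is either homozygous by phenotype or has at least one consistent homozygous assignment, so the count is 1.

1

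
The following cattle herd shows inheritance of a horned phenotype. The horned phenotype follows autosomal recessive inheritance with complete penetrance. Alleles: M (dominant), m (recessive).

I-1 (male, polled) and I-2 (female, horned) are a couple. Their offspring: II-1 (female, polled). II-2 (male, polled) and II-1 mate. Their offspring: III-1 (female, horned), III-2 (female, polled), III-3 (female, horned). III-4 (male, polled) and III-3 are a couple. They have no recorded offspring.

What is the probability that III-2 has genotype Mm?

2/3

II-2 is polled so carries M and passed m to III-1 (mm), so II-2 is Mm.
II-1 is polled so carries M and received m from I-2 (mm), so II-1 is Mm.
Their cross gives offspring ratios 1/4 MM : 1/2 Mm : 1/4 mm. Conditioning on III-2 being polled, P(Mm) = 1/2 / 3/4 = 2/3.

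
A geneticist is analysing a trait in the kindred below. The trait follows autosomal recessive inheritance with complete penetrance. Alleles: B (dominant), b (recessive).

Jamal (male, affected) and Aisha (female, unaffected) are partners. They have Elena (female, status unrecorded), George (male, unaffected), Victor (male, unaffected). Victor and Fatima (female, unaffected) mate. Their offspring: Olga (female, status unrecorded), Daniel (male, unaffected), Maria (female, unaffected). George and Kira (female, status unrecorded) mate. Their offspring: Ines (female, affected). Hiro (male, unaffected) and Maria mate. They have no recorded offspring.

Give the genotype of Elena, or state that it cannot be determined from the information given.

cannot be determined

Elena's phenotype is unrecorded, and no parent or child forces a single allele at both positions; consistent genotype assignments exist with Elena as Bb or bb.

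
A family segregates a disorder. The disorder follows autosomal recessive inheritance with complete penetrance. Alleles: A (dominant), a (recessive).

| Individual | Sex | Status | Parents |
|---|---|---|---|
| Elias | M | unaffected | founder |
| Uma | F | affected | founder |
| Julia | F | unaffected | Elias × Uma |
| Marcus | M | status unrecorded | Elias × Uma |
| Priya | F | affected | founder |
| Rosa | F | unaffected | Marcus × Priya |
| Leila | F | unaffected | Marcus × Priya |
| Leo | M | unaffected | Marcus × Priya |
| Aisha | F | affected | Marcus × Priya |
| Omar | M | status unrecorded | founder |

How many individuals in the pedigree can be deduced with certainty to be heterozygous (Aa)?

Obligate heterozygotes: Julia is unaffected so carries A and received a from Uma (aa), so Julia is Aa; Marcus passed A to Rosa (Aa, whose a came from Priya) and received a from Uma (aa), so Marcus is Aa; Rosa is unaffected so carries A and received a from Priya (aa), so Rosa is Aa; Leila is unaffected so carries A and received a from Priya (aa), so Leila is Aa; Leo is unaffected so carries A and received a from Priya (aa), so Leo is Aa.
Every other individual is either homozygous by phenotype or has at least one consistent homozygous assignment, so the count is 5.

5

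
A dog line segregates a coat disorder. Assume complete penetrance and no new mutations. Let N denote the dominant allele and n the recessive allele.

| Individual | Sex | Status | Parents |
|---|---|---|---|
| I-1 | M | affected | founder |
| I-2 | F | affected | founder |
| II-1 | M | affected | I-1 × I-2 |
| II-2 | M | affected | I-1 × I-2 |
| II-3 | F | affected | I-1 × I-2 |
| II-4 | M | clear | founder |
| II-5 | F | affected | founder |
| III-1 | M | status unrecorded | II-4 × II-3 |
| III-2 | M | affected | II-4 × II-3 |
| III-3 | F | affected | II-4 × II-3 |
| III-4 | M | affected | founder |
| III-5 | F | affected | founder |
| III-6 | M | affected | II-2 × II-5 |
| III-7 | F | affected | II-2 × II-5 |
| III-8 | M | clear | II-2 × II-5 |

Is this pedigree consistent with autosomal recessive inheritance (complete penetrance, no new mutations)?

No

Under autosomal recessive, III-8 (clear, male) cannot arise from II-2 (affected) × II-5 (affected).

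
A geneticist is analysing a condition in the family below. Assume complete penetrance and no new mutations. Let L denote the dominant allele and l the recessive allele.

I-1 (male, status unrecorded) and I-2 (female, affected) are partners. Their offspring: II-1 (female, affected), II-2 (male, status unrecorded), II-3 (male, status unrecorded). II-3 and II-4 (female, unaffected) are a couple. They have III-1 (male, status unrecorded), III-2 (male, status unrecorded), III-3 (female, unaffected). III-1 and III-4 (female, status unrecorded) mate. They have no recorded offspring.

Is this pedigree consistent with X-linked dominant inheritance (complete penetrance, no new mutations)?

Yes

A consistent assignment under X-linked dominant exists: I-1 X^L Y, I-2 X^L X^l, II-1 X^L X^L, II-2 X^L Y, II-3 X^l Y, II-4 X^l X^l, III-1 X^l Y, III-2 X^l Y, III-3 X^l X^l, III-4 X^L X^L.
In this assignment every recorded phenotype matches its genotype and every non-founder's genotype is obtainable from its parents' genotypes, so the pedigree is consistent.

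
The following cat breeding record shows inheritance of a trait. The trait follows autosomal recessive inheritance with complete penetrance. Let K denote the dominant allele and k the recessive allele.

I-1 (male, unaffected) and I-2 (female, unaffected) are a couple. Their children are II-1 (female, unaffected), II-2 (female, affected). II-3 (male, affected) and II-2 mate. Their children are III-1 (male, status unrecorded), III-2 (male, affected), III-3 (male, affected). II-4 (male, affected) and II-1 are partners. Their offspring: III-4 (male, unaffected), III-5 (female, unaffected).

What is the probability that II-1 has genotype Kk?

1/3

I-1 is unaffected so carries K and passed k to II-2 (kk), so I-1 is Kk.
I-2 is unaffected so carries K and passed k to II-2 (kk), so I-2 is Kk.
Their cross gives offspring ratios 1/4 KK : 1/2 Kk : 1/4 kk. Conditioning on II-1 being unaffected, P(Kk) = 1/2 / 3/4 = 2/3 before taking II-1's own offspring into account.
II-4 is affected, so II-4 is kk.
Now use II-1's offspring. Probability of each recorded status — unaffected son III-4: 1/2 if II-1 is Kk, 1 if KK; unaffected daughter III-5: 1/2 if II-1 is Kk, 1 if KK.
Bayes: P(Kk) = 2/3·1/4 / (2/3·1/4 + 1/3·1) = 1/3.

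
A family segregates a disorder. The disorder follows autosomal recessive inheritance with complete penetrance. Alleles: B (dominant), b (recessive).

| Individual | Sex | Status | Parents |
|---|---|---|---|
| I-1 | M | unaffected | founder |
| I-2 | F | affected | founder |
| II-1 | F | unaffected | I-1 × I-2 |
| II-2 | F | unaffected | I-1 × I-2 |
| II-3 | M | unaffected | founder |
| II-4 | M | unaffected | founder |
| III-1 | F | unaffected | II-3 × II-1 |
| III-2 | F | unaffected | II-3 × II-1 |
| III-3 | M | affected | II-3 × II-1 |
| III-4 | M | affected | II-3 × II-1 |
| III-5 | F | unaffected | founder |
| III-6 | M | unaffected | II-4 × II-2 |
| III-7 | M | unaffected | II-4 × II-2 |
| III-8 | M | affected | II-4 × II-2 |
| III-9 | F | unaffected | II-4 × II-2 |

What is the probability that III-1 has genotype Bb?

2/3

II-3 is unaffected so carries B and passed b to III-3 (bb), so II-3 is Bb.
II-1 is unaffected so carries B and received b from I-2 (bb), so II-1 is Bb.
Their cross gives offspring ratios 1/4 BB : 1/2 Bb : 1/4 bb. Conditioning on III-1 being unaffected, P(Bb) = 1/2 / 3/4 = 2/3.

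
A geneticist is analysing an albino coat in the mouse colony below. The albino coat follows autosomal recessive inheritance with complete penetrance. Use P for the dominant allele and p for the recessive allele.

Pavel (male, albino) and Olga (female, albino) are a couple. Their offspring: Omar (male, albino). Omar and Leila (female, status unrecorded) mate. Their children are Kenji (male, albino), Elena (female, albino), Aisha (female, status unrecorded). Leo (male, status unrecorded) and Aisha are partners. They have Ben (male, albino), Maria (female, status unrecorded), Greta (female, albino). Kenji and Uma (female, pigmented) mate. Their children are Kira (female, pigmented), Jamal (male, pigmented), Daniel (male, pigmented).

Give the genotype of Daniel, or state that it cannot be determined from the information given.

From phenotype alone, Daniel is PP or Pp.
Daniel is pigmented so carries P and received p from Kenji (pp), so Daniel is Pp.

Pp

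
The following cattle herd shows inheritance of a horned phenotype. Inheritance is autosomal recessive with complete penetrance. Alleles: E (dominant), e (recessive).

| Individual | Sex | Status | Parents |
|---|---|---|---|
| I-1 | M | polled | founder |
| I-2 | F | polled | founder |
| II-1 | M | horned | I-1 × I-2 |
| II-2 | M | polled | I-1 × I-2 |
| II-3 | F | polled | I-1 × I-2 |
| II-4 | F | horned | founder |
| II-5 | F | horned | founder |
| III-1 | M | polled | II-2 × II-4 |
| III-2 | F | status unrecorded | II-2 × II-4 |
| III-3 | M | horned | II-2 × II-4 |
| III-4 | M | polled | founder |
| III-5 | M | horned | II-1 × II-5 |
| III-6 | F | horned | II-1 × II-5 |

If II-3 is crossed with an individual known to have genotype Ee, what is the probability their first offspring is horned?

1/6

I-1 is polled so carries E and passed e to II-1 (ee), so I-1 is Ee.
I-2 is polled so carries E and passed e to II-1 (ee), so I-2 is Ee.
II-3 is a polled offspring of I-1 (Ee) × I-2 (Ee), whose cross gives 1/4 EE : 1/2 Ee : 1/4 ee; conditioning on being polled, II-3 is EE with probability 1/3, Ee with probability 2/3.
Summing over parental genotype combinations, P(offspring is horned) = 2/3·1/4 = 1/6.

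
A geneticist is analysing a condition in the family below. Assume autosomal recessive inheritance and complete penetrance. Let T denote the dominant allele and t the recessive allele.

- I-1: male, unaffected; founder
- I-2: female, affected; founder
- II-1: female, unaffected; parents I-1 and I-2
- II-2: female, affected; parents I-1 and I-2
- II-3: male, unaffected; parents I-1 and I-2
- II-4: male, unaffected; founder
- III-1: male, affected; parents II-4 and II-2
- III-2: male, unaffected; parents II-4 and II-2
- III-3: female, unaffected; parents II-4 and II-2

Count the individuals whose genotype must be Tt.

Obligate heterozygotes: I-1 is unaffected so carries T and passed t to II-2 (tt), so I-1 is Tt; II-1 is unaffected so carries T and received t from I-2 (tt), so II-1 is Tt; II-3 is unaffected so carries T and received t from I-2 (tt), so II-3 is Tt; II-4 is unaffected so carries T and passed t to III-1 (tt), so II-4 is Tt; III-2 is unaffected so carries T and received t from II-2 (tt), so III-2 is Tt; III-3 is unaffected so carries T and received t from II-2 (tt), so III-3 is Tt.
Every other individual is either homozygous by phenotype or has at least one consistent homozygous assignment, so the count is 6.

6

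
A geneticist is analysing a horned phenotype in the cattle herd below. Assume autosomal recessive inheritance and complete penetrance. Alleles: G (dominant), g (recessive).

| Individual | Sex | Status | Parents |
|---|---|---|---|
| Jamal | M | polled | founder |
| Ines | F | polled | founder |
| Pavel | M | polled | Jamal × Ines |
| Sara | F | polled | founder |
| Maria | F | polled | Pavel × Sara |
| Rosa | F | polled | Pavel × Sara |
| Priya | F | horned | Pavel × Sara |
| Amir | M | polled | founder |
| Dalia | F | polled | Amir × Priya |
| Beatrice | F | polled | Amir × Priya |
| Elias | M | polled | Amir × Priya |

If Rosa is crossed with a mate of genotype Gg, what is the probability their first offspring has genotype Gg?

Pavel is polled so carries G and passed g to Priya (gg), so Pavel is Gg.
Sara is polled so carries G and passed g to Priya (gg), so Sara is Gg.
Rosa is a polled offspring of Pavel (Gg) × Sara (Gg), whose cross gives 1/4 GG : 1/2 Gg : 1/4 gg; conditioning on being polled, Rosa is GG with probability 1/3, Gg with probability 2/3.
Summing over parental genotype combinations, P(offspring has genotype Gg) = 1/3·1/2 + 2/3·1/2 = 1/2.

1/2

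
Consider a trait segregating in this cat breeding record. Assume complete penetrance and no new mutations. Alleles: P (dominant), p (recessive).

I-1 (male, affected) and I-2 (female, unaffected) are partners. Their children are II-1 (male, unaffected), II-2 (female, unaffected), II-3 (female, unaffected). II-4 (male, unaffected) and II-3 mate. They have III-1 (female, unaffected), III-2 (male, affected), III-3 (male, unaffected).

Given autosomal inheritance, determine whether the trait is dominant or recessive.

II-4 and II-3 are both unaffected yet have an affected child III-2. Under dominance, an affected child requires at least one affected parent, so the trait cannot be dominant.

recessive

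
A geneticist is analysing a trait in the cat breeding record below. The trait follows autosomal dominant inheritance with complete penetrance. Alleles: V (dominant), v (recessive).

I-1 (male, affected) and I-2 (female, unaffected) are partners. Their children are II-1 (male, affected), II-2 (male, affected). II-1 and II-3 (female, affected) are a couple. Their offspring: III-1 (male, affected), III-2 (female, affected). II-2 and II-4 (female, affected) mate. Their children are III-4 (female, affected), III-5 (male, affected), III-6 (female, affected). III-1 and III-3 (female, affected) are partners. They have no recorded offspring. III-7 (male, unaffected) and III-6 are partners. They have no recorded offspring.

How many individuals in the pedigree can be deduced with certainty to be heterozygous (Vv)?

Obligate heterozygotes: II-1 is affected so carries V and received v from I-2 (vv), so II-1 is Vv; II-2 is affected so carries V and received v from I-2 (vv), so II-2 is Vv.
Every other individual is either homozygous by phenotype or has at least one consistent homozygous assignment, so the count is 2.

2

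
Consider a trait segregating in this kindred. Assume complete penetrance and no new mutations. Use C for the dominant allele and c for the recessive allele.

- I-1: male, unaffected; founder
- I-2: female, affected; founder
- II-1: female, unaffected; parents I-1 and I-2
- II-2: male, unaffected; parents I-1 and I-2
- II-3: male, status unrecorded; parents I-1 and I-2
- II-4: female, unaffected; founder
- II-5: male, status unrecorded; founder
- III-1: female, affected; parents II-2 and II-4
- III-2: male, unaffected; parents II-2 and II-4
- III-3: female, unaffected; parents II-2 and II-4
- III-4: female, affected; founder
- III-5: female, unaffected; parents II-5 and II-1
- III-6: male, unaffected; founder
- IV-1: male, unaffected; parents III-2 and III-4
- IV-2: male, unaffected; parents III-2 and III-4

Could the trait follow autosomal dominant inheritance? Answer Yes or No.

No

Under autosomal dominant, III-1 (affected, female) cannot arise from II-2 (unaffected) × II-4 (unaffected).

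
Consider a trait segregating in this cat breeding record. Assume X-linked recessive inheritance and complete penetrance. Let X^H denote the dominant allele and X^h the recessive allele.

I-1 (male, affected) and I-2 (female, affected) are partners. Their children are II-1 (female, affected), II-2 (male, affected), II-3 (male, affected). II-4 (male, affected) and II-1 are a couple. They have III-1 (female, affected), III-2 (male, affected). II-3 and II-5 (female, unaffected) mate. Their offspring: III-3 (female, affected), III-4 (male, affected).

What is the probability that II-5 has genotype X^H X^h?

1

II-5 is unaffected so carries H and passed h to III-3 (X^h X^h), so II-5 is X^H X^h, giving P(X^H X^h) = 1.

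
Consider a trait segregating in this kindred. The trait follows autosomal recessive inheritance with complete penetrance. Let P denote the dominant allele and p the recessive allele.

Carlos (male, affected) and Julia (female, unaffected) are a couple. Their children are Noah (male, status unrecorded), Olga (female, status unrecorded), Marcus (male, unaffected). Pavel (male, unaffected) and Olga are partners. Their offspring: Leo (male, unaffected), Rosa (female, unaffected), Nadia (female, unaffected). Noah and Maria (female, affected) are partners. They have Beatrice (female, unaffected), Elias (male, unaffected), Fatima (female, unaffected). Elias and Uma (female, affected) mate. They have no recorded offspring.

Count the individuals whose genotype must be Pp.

5

Obligate heterozygotes: Noah passed P to Beatrice (Pp, whose p came from Maria) and received p from Carlos (pp), so Noah is Pp; Marcus is unaffected so carries P and received p from Carlos (pp), so Marcus is Pp; Beatrice is unaffected so carries P and received p from Maria (pp), so Beatrice is Pp; Elias is unaffected so carries P and received p from Maria (pp), so Elias is Pp; Fatima is unaffected so carries P and received p from Maria (pp), so Fatima is Pp.
Every other individual is either homozygous by phenotype or has at least one consistent homozygous assignment, so the count is 5.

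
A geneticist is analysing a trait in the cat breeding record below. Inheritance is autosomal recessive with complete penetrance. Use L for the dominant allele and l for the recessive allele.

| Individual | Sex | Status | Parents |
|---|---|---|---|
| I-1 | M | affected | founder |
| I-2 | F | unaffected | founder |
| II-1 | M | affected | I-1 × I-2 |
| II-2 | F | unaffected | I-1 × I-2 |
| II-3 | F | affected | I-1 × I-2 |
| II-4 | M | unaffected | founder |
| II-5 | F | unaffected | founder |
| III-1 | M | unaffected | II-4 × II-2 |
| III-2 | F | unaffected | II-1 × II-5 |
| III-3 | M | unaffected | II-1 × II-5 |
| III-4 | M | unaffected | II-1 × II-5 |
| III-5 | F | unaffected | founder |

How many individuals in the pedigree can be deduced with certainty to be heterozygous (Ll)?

Obligate heterozygotes: I-2 is unaffected so carries L and passed l to II-1 (ll), so I-2 is Ll; II-2 is unaffected so carries L and received l from I-1 (ll), so II-2 is Ll; III-2 is unaffected so carries L and received l from II-1 (ll), so III-2 is Ll; III-3 is unaffected so carries L and received l from II-1 (ll), so III-3 is Ll; III-4 is unaffected so carries L and received l from II-1 (ll), so III-4 is Ll.
Every other individual is either homozygous by phenotype or has at least one consistent homozygous assignment, so the count is 5.

5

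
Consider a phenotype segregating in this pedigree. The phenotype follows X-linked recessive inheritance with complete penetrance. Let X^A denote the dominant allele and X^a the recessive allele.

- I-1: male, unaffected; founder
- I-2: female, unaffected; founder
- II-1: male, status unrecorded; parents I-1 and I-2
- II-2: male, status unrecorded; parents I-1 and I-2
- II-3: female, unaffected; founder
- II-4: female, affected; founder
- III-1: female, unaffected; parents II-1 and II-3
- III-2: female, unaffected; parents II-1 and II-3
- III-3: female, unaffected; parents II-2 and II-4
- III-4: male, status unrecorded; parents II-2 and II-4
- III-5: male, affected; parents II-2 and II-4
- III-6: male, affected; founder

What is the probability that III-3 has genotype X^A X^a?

III-3 is unaffected so carries A and received a from II-4 (X^a X^a), so III-3 is X^A X^a, giving P(X^A X^a) = 1.

1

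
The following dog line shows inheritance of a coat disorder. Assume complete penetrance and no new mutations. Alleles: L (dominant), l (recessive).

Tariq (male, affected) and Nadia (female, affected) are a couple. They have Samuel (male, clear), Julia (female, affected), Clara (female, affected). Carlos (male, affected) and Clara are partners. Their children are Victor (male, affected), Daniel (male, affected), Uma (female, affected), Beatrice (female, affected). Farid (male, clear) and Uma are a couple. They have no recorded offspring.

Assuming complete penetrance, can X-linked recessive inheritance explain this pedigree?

No

Under X-linked recessive, Samuel (clear, male) cannot arise from Tariq (affected) × Nadia (affected).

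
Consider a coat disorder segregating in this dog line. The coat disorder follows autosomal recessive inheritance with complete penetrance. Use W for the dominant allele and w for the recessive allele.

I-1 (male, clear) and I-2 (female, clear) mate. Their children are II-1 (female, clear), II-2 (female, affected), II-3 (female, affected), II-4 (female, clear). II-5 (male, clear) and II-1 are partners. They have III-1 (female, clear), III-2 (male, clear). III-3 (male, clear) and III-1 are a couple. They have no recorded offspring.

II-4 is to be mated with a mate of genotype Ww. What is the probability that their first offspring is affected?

I-1 is clear so carries W and passed w to II-2 (ww), so I-1 is Ww.
I-2 is clear so carries W and passed w to II-2 (ww), so I-2 is Ww.
II-4 is a clear offspring of I-1 (Ww) × I-2 (Ww), whose cross gives 1/4 WW : 1/2 Ww : 1/4 ww; conditioning on being clear, II-4 is WW with probability 1/3, Ww with probability 2/3.
Summing over parental genotype combinations, P(offspring is affected) = 2/3·1/4 = 1/6.

1/6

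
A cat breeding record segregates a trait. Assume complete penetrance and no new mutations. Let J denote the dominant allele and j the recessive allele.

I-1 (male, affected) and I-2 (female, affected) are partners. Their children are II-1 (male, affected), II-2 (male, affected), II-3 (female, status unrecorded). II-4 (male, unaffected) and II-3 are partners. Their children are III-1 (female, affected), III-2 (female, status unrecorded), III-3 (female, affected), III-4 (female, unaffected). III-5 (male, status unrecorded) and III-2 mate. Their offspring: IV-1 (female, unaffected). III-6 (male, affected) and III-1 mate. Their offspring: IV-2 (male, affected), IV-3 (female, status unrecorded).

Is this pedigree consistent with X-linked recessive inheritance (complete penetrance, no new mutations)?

Under X-linked recessive, III-1 (affected, female) cannot arise from II-4 (unaffected) × II-3 (unrecorded).

No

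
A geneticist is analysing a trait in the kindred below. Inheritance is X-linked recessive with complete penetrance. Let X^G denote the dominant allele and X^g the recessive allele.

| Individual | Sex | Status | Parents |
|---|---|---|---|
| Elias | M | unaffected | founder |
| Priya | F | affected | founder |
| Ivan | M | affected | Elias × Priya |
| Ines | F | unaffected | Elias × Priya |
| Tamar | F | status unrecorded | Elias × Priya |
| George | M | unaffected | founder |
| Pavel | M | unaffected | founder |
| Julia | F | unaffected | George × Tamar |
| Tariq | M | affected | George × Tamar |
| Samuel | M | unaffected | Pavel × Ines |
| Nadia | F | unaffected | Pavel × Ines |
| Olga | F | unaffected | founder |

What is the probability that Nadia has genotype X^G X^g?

1/2

Pavel is unaffected, so Pavel is X^G Y.
Ines is unaffected so carries G and received g from Priya (X^g X^g), so Ines is X^G X^g.
Their cross gives offspring ratios 1/2 X^G X^G : 1/2 X^G X^g. Conditioning on Nadia being unaffected, P(X^G X^g) = 1/2 / 1 = 1/2.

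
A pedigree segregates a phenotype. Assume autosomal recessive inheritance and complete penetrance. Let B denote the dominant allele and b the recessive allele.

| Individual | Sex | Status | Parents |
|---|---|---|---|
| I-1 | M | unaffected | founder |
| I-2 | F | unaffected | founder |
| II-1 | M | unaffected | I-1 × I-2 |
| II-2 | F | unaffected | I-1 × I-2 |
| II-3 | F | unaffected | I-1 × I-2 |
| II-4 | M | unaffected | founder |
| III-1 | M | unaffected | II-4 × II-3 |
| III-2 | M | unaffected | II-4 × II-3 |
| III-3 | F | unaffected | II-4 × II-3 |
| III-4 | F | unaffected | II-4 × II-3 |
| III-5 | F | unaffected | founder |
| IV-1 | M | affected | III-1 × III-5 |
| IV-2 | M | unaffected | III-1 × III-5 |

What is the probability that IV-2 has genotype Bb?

III-1 is unaffected so carries B and passed b to IV-1 (bb), so III-1 is Bb.
III-5 is unaffected so carries B and passed b to IV-1 (bb), so III-5 is Bb.
Their cross gives offspring ratios 1/4 BB : 1/2 Bb : 1/4 bb. Conditioning on IV-2 being unaffected, P(Bb) = 1/2 / 3/4 = 2/3.

2/3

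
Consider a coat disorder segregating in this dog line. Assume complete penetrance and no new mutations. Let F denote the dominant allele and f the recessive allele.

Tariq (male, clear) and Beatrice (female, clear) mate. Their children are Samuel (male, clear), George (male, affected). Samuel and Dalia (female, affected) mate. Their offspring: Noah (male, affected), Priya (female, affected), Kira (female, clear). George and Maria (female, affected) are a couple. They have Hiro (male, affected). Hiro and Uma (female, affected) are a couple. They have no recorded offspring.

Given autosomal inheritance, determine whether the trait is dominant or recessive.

Tariq and Beatrice are both clear yet have an affected child George. Under dominance, an affected child requires at least one affected parent, so the trait cannot be dominant.

recessive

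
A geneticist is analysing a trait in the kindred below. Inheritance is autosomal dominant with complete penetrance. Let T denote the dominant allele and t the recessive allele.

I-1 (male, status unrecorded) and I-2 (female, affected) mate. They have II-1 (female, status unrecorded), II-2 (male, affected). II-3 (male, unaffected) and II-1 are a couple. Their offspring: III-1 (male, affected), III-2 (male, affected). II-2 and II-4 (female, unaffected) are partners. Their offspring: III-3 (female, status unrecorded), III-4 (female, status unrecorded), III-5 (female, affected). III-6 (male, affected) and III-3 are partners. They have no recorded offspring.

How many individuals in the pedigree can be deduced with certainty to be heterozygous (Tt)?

Obligate heterozygotes: III-1 is affected so carries T and received t from II-3 (tt), so III-1 is Tt; III-2 is affected so carries T and received t from II-3 (tt), so III-2 is Tt; III-5 is affected so carries T and received t from II-4 (tt), so III-5 is Tt.
Every other individual is either homozygous by phenotype or has at least one consistent homozygous assignment, so the count is 3.

3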